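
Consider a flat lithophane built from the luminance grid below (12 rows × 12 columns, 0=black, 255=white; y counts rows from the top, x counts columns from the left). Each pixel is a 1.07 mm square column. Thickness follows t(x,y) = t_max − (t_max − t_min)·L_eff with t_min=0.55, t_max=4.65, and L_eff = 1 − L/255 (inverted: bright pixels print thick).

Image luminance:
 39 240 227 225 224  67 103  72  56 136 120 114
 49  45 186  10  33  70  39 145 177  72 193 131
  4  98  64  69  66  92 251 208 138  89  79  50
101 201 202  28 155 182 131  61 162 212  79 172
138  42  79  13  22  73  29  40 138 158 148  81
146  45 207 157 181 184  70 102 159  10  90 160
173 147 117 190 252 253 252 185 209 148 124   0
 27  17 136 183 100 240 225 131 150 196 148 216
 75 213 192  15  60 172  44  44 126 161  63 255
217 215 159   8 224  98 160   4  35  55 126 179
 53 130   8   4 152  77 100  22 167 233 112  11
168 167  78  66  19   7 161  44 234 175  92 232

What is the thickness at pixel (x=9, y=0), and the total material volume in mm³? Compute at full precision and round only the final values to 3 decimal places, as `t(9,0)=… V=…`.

span = t_max - t_min = 4.65 - 0.55 = 4.100
L(9,0) = 136, L_eff = 1 - 136/255 = 0.466667 (inverted)
t(9,0) = 4.65 - 4.100·0.466667 = 2.737
Σt over all 12·12 pixels = 30471/85 ≈ 358.4823529
V = pitch²·Σt = 1.07²·30471/85 = 410.426

t(9,0)=2.737 V=410.426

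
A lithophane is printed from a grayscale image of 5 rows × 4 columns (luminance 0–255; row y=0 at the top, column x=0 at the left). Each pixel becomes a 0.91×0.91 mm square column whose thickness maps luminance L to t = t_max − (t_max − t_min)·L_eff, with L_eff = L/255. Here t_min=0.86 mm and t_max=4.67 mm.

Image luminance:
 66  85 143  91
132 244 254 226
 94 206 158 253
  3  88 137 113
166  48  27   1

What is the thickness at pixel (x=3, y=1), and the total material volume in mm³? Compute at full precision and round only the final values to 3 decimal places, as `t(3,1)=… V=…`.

span = t_max - t_min = 4.67 - 0.86 = 3.810
L(3,1) = 226, L_eff = 226/255 = 0.886275
t(3,1) = 4.67 - 3.810·0.886275 = 1.293
Σt over all 5·4 pixels = 94391/1700 ≈ 55.5241176
V = pitch²·Σt = 0.91²·94391/1700 = 45.980

t(3,1)=1.293 V=45.980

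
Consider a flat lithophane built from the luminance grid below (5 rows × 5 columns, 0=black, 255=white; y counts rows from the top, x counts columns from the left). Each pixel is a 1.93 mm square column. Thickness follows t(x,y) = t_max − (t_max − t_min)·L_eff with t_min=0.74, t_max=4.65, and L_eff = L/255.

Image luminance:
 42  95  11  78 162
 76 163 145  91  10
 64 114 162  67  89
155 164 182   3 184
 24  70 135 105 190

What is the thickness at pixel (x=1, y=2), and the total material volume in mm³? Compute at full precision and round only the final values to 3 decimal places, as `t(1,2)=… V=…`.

t(1,2)=2.902 V=285.605

span = t_max - t_min = 4.65 - 0.74 = 3.910
L(1,2) = 114, L_eff = 114/255 = 0.447059
t(1,2) = 4.65 - 3.910·0.447059 = 2.902
Σt over all 5·5 pixels = 28753/375 ≈ 76.6746667
V = pitch²·Σt = 1.93²·28753/375 = 285.605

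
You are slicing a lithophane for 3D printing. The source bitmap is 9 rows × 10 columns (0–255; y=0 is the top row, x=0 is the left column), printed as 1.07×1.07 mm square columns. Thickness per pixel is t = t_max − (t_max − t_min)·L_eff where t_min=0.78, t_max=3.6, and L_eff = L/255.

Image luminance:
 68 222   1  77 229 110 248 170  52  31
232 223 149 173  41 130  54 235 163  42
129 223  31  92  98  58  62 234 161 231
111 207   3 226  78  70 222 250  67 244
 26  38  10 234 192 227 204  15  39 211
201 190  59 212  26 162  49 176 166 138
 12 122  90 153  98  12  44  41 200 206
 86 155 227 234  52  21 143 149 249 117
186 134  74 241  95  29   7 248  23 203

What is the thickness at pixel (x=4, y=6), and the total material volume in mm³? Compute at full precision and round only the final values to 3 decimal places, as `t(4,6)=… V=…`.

span = t_max - t_min = 3.6 - 0.78 = 2.820
L(4,6) = 98, L_eff = 98/255 = 0.384314
t(4,6) = 3.6 - 2.820·0.384314 = 2.516
Σt over all 9·10 pixels = 828369/4250 ≈ 194.9103529
V = pitch²·Σt = 1.07²·828369/4250 = 223.153

t(4,6)=2.516 V=223.153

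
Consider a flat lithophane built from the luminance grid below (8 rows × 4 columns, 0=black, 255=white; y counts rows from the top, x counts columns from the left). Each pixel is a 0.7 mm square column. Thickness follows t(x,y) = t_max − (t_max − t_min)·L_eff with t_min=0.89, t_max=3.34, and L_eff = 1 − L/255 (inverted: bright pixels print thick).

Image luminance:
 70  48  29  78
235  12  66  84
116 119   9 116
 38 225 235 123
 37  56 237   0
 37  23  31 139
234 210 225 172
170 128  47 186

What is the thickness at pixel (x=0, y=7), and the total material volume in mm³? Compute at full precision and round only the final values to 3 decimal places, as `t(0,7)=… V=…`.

span = t_max - t_min = 3.34 - 0.89 = 2.450
L(0,7) = 170, L_eff = 1 - 170/255 = 0.333333 (inverted)
t(0,7) = 3.34 - 2.450·0.333333 = 2.523
Σt over all 8·4 pixels = 318463/5100 ≈ 62.4437255
V = pitch²·Σt = 0.7²·318463/5100 = 30.597

t(0,7)=2.523 V=30.597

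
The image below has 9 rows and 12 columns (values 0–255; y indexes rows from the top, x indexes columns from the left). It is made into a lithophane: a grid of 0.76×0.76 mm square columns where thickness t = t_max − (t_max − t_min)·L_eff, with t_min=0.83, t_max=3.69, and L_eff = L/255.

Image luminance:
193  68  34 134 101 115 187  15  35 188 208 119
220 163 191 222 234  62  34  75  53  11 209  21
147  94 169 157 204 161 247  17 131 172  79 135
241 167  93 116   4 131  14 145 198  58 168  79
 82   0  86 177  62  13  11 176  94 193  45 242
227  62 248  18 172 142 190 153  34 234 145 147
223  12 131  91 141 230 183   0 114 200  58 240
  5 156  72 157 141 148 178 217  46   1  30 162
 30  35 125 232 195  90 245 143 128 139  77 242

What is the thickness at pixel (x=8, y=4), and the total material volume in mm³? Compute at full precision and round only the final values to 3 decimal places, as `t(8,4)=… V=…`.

span = t_max - t_min = 3.69 - 0.83 = 2.860
L(8,4) = 94, L_eff = 94/255 = 0.368627
t(8,4) = 3.69 - 2.860·0.368627 = 2.636
Σt over all 9·12 pixels = 3137903/12750 ≈ 246.1100392
V = pitch²·Σt = 0.76²·3137903/12750 = 142.153

t(8,4)=2.636 V=142.153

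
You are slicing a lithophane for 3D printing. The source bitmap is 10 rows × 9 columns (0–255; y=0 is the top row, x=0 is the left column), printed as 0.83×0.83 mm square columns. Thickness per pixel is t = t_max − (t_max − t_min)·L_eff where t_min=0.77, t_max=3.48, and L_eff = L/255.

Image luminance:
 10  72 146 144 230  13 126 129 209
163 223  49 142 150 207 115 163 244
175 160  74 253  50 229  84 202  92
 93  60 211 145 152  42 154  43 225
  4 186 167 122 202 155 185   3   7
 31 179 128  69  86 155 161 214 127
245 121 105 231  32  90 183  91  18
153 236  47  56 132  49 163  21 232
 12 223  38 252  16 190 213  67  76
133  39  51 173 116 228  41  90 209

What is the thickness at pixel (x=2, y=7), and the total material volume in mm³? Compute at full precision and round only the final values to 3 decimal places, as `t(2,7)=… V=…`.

t(2,7)=2.981 V=131.335

span = t_max - t_min = 3.48 - 0.77 = 2.710
L(2,7) = 47, L_eff = 47/255 = 0.184314
t(2,7) = 3.48 - 2.710·0.184314 = 2.981
Σt over all 10·9 pixels = 405119/2125 ≈ 190.6442353
V = pitch²·Σt = 0.83²·405119/2125 = 131.335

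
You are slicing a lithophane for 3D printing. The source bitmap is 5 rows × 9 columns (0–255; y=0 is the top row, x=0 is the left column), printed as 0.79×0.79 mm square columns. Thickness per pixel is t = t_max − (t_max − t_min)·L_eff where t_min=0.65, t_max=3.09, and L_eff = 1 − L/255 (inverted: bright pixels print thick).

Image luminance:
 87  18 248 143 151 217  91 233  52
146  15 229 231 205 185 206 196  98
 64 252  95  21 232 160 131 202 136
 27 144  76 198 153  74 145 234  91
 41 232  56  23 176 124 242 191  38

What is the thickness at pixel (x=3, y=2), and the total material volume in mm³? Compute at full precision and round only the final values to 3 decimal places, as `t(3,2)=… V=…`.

span = t_max - t_min = 3.09 - 0.65 = 2.440
L(3,2) = 21, L_eff = 1 - 21/255 = 0.917647 (inverted)
t(3,2) = 3.09 - 2.440·0.917647 = 0.851
Σt over all 5·9 pixels = 761757/8500 ≈ 89.6184706
V = pitch²·Σt = 0.79²·761757/8500 = 55.931

t(3,2)=0.851 V=55.931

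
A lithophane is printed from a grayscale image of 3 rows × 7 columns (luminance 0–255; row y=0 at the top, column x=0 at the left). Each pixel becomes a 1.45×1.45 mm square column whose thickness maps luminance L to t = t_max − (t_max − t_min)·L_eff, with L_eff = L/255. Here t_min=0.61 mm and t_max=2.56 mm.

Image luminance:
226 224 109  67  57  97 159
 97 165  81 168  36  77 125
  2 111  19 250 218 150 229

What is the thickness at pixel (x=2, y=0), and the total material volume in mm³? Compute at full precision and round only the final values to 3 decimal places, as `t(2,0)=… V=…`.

span = t_max - t_min = 2.56 - 0.61 = 1.950
L(2,0) = 109, L_eff = 109/255 = 0.427451
t(2,0) = 2.56 - 1.950·0.427451 = 1.726
Σt over all 3·7 pixels = 56721/1700 ≈ 33.3652941
V = pitch²·Σt = 1.45²·56721/1700 = 70.151

t(2,0)=1.726 V=70.151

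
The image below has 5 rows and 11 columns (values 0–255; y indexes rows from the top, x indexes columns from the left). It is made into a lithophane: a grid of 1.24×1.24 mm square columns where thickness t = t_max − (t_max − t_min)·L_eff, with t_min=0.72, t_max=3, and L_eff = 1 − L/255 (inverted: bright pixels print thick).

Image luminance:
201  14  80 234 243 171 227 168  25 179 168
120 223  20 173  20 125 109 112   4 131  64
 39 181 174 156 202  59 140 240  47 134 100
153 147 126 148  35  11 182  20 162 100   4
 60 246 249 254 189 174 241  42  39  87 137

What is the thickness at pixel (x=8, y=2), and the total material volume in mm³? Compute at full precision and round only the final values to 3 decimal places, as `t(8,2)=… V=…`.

t(8,2)=1.140 V=158.348

span = t_max - t_min = 3 - 0.72 = 2.280
L(8,2) = 47, L_eff = 1 - 47/255 = 0.815686 (inverted)
t(8,2) = 3 - 2.280·0.815686 = 1.140
Σt over all 5·11 pixels = 102.984
V = pitch²·Σt = 1.24²·102.984 = 158.348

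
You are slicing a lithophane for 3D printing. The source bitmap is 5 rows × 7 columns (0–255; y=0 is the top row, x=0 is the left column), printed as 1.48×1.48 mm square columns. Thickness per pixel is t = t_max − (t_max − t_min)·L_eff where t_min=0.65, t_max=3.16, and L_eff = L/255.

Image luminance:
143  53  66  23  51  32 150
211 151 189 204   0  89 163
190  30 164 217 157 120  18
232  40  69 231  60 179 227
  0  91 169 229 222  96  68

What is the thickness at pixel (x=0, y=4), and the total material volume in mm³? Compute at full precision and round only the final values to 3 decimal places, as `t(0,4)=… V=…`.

t(0,4)=3.160 V=148.815

span = t_max - t_min = 3.16 - 0.65 = 2.510
L(0,4) = 0, L_eff = 0/255 = 0.000000
t(0,4) = 3.16 - 2.510·0.000000 = 3.160
Σt over all 5·7 pixels = 866233/12750 ≈ 67.9398431
V = pitch²·Σt = 1.48²·866233/12750 = 148.815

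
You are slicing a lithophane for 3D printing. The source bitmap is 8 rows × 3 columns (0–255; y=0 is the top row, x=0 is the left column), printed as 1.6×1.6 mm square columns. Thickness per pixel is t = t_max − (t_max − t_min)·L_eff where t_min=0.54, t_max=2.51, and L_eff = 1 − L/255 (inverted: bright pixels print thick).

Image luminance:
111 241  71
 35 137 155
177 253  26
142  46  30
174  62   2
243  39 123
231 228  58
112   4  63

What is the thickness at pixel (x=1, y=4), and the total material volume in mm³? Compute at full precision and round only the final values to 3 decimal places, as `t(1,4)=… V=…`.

t(1,4)=1.019 V=87.822

span = t_max - t_min = 2.51 - 0.54 = 1.970
L(1,4) = 62, L_eff = 1 - 62/255 = 0.756863 (inverted)
t(1,4) = 2.51 - 1.970·0.756863 = 1.019
Σt over all 8·3 pixels = 291597/8500 ≈ 34.3055294
V = pitch²·Σt = 1.6²·291597/8500 = 87.822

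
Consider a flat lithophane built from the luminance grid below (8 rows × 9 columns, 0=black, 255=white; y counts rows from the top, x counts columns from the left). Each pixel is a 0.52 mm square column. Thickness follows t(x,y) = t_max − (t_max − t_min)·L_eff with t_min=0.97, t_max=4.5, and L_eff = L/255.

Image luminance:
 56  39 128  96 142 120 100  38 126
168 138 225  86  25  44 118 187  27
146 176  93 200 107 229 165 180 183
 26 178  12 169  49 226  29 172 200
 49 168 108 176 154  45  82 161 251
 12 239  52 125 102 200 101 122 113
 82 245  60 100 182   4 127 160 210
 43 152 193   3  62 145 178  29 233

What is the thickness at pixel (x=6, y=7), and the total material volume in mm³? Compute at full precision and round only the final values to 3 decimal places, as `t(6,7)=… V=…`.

t(6,7)=2.036 V=54.404

span = t_max - t_min = 4.5 - 0.97 = 3.530
L(6,7) = 178, L_eff = 178/255 = 0.698039
t(6,7) = 4.5 - 3.530·0.698039 = 2.036
Σt over all 8·9 pixels = 1710179/8500 ≈ 201.1975294
V = pitch²·Σt = 0.52²·1710179/8500 = 54.404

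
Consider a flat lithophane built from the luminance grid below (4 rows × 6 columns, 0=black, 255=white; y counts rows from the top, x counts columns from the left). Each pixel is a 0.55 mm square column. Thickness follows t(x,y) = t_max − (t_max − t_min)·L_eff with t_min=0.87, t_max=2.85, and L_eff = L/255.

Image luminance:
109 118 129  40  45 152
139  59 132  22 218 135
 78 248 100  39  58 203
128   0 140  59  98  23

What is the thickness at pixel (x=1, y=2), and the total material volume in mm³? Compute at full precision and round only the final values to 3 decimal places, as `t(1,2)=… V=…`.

span = t_max - t_min = 2.85 - 0.87 = 1.980
L(1,2) = 248, L_eff = 248/255 = 0.972549
t(1,2) = 2.85 - 1.980·0.972549 = 0.924
Σt over all 4·6 pixels = 104562/2125 ≈ 49.2056471
V = pitch²·Σt = 0.55²·104562/2125 = 14.885

t(1,2)=0.924 V=14.885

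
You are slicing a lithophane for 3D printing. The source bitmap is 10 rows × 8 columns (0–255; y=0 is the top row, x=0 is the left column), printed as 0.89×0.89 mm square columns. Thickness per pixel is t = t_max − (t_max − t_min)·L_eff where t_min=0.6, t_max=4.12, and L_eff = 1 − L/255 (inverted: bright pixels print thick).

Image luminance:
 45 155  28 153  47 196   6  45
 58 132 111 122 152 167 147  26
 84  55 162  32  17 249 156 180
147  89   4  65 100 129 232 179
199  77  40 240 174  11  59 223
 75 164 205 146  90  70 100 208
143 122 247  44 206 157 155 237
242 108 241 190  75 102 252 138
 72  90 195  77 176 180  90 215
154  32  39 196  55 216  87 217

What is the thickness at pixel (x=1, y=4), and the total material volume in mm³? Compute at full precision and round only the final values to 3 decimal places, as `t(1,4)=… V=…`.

span = t_max - t_min = 4.12 - 0.6 = 3.520
L(1,4) = 77, L_eff = 1 - 77/255 = 0.698039 (inverted)
t(1,4) = 4.12 - 3.520·0.698039 = 1.663
Σt over all 10·8 pixels = 1212488/6375 ≈ 190.1941961
V = pitch²·Σt = 0.89²·1212488/6375 = 150.653

t(1,4)=1.663 V=150.653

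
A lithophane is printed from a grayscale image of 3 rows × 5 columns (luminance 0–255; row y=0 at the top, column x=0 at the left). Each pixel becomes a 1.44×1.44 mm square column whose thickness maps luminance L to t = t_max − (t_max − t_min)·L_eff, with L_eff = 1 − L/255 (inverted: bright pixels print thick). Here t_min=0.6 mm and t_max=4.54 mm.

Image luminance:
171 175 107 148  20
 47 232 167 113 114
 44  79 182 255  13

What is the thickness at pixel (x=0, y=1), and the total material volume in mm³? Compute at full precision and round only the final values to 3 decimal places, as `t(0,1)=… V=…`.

span = t_max - t_min = 4.54 - 0.6 = 3.940
L(0,1) = 47, L_eff = 1 - 47/255 = 0.815686 (inverted)
t(0,1) = 4.54 - 3.940·0.815686 = 1.326
Σt over all 3·5 pixels = 482549/12750 ≈ 37.8469804
V = pitch²·Σt = 1.44²·482549/12750 = 78.479

t(0,1)=1.326 V=78.479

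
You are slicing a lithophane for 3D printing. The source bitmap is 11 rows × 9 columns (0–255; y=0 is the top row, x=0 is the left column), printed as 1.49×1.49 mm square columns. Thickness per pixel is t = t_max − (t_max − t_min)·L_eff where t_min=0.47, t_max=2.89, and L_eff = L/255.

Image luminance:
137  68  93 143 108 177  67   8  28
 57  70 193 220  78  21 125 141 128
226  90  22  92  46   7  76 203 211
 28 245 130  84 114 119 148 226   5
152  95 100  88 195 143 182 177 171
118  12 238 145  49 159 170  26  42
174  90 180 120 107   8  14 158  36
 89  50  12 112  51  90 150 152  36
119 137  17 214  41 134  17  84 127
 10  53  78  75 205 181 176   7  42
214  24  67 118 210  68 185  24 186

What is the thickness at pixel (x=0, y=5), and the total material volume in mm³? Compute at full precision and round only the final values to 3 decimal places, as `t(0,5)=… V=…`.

t(0,5)=1.770 V=411.059

span = t_max - t_min = 2.89 - 0.47 = 2.420
L(0,5) = 118, L_eff = 118/255 = 0.462745
t(0,5) = 2.89 - 2.420·0.462745 = 1.770
Σt over all 11·9 pixels = 1573803/8500 ≈ 185.1532941
V = pitch²·Σt = 1.49²·1573803/8500 = 411.059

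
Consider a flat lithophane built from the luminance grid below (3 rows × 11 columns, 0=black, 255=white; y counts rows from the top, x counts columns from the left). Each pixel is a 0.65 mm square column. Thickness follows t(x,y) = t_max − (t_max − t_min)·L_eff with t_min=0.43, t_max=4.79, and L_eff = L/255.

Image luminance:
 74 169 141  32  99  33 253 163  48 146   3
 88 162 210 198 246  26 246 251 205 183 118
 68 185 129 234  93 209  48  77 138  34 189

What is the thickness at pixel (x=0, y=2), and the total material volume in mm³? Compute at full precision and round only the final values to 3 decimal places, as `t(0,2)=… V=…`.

t(0,2)=3.627 V=34.291

span = t_max - t_min = 4.79 - 0.43 = 4.360
L(0,2) = 68, L_eff = 68/255 = 0.266667
t(0,2) = 4.79 - 4.360·0.266667 = 3.627
Σt over all 3·11 pixels = 2069657/25500 ≈ 81.1630196
V = pitch²·Σt = 0.65²·2069657/25500 = 34.291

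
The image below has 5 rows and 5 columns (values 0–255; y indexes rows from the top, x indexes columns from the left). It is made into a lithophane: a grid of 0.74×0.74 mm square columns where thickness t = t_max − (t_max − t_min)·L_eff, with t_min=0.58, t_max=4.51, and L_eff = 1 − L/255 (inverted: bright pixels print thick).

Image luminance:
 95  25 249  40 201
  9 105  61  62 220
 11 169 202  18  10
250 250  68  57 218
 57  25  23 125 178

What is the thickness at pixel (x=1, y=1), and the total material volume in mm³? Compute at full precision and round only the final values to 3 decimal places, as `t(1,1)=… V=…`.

span = t_max - t_min = 4.51 - 0.58 = 3.930
L(1,1) = 105, L_eff = 1 - 105/255 = 0.588235 (inverted)
t(1,1) = 4.51 - 3.930·0.588235 = 2.198
Σt over all 5·5 pixels = 240309/4250 ≈ 56.5432941
V = pitch²·Σt = 0.74²·240309/4250 = 30.963

t(1,1)=2.198 V=30.963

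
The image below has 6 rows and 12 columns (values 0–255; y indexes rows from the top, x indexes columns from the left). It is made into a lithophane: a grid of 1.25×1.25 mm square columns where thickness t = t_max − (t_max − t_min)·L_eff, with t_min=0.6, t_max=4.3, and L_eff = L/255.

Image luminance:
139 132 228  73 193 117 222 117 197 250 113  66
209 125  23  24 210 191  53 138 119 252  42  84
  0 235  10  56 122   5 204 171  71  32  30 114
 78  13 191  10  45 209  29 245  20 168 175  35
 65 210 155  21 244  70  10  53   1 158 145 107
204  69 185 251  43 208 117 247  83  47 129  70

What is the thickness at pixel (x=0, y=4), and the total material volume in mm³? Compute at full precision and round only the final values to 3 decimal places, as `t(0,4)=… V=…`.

t(0,4)=3.357 V=291.563

span = t_max - t_min = 4.3 - 0.6 = 3.700
L(0,4) = 65, L_eff = 65/255 = 0.254902
t(0,4) = 4.3 - 3.700·0.254902 = 3.357
Σt over all 6·12 pixels = 475831/2550 ≈ 186.6003922
V = pitch²·Σt = 1.25²·475831/2550 = 291.563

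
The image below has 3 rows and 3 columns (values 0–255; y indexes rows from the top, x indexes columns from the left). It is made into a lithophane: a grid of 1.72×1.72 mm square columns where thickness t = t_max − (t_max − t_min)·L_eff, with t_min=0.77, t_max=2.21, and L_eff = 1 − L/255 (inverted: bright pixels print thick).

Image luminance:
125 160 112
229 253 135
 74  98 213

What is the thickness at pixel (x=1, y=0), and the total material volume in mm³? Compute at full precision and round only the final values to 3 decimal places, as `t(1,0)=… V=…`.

span = t_max - t_min = 2.21 - 0.77 = 1.440
L(1,0) = 160, L_eff = 1 - 160/255 = 0.372549 (inverted)
t(1,0) = 2.21 - 1.440·0.372549 = 1.674
Σt over all 3·3 pixels = 126057/8500 ≈ 14.8302353
V = pitch²·Σt = 1.72²·126057/8500 = 43.874

t(1,0)=1.674 V=43.874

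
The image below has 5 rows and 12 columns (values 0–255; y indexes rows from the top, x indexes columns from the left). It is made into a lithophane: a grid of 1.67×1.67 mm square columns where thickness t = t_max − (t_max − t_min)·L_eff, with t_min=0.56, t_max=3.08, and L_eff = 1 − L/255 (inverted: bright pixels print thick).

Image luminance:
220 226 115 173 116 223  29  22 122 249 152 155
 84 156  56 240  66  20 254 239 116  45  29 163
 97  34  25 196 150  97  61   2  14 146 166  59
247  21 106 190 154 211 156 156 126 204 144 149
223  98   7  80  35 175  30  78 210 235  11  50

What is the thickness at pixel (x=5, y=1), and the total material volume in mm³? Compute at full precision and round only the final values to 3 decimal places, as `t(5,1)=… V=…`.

span = t_max - t_min = 3.08 - 0.56 = 2.520
L(5,1) = 20, L_eff = 1 - 20/255 = 0.921569 (inverted)
t(5,1) = 3.08 - 2.520·0.921569 = 0.758
Σt over all 5·12 pixels = 227073/2125 ≈ 106.8578824
V = pitch²·Σt = 1.67²·227073/2125 = 298.016

t(5,1)=0.758 V=298.016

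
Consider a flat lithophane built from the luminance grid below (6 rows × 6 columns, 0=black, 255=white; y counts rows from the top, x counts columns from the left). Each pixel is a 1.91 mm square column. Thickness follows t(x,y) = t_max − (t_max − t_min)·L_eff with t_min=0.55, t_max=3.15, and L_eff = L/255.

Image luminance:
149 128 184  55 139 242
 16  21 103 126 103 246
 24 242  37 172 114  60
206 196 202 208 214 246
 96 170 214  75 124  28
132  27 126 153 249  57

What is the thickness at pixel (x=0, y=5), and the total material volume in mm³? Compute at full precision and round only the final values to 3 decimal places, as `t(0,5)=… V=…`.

t(0,5)=1.804 V=232.028

span = t_max - t_min = 3.15 - 0.55 = 2.600
L(0,5) = 132, L_eff = 132/255 = 0.517647
t(0,5) = 3.15 - 2.600·0.517647 = 1.804
Σt over all 6·6 pixels = 27031/425 ≈ 63.6023529
V = pitch²·Σt = 1.91²·27031/425 = 232.028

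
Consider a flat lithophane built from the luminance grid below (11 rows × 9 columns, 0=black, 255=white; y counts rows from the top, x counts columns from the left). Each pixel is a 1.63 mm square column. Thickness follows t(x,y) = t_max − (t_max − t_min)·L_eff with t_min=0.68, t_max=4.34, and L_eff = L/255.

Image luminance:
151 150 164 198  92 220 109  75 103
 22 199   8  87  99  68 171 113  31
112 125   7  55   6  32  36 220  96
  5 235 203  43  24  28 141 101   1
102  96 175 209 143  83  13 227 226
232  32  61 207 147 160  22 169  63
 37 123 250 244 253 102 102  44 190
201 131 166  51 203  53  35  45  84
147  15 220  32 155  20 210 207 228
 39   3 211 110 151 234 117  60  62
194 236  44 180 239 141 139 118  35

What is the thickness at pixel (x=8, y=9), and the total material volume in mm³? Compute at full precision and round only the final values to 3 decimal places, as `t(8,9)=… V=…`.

span = t_max - t_min = 4.34 - 0.68 = 3.660
L(8,9) = 62, L_eff = 62/255 = 0.243137
t(8,9) = 4.34 - 3.660·0.243137 = 3.450
Σt over all 11·9 pixels = 1108817/4250 ≈ 260.8981176
V = pitch²·Σt = 1.63²·1108817/4250 = 693.180

t(8,9)=3.450 V=693.180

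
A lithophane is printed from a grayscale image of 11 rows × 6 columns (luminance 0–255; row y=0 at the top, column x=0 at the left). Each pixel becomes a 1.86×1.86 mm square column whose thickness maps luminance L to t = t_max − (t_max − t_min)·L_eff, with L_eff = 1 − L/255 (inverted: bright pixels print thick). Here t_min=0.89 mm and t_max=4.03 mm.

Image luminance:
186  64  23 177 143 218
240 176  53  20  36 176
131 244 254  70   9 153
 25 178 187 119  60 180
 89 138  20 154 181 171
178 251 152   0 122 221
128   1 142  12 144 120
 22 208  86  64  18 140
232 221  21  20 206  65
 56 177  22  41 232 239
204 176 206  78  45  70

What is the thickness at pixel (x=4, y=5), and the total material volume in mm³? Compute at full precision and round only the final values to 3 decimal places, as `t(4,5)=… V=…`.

span = t_max - t_min = 4.03 - 0.89 = 3.140
L(4,5) = 122, L_eff = 1 - 122/255 = 0.521569 (inverted)
t(4,5) = 4.03 - 3.140·0.521569 = 2.392
Σt over all 11·6 pixels = 40711/255 ≈ 159.6509804
V = pitch²·Σt = 1.86²·40711/255 = 552.329

t(4,5)=2.392 V=552.329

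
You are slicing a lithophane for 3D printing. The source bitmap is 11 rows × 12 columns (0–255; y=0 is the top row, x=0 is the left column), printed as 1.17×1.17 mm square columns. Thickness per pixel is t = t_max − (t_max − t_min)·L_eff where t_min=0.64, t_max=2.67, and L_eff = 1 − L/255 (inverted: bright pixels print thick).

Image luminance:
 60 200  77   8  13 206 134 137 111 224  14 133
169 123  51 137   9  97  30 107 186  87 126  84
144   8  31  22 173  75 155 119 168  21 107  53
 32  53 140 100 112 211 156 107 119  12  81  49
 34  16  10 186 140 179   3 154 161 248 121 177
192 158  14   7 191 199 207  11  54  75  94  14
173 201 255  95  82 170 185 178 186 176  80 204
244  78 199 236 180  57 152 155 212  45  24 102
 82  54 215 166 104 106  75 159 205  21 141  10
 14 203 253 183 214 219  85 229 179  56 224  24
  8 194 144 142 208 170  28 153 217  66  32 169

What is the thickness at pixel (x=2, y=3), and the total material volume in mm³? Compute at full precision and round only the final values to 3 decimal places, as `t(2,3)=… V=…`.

span = t_max - t_min = 2.67 - 0.64 = 2.030
L(2,3) = 140, L_eff = 1 - 140/255 = 0.450980 (inverted)
t(2,3) = 2.67 - 2.030·0.450980 = 1.755
Σt over all 11·12 pixels = 1789717/8500 ≈ 210.5549412
V = pitch²·Σt = 1.17²·1789717/8500 = 288.229

t(2,3)=1.755 V=288.229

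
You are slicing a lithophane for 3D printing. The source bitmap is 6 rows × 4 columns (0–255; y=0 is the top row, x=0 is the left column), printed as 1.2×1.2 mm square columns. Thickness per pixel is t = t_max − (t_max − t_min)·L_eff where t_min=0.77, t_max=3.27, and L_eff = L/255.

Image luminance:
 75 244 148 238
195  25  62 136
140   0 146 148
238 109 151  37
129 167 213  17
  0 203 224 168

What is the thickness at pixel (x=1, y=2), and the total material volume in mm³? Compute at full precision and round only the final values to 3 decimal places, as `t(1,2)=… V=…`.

span = t_max - t_min = 3.27 - 0.77 = 2.500
L(1,2) = 0, L_eff = 0/255 = 0.000000
t(1,2) = 3.27 - 2.500·0.000000 = 3.270
Σt over all 6·4 pixels = 46.98
V = pitch²·Σt = 1.2²·46.98 = 67.651

t(1,2)=3.270 V=67.651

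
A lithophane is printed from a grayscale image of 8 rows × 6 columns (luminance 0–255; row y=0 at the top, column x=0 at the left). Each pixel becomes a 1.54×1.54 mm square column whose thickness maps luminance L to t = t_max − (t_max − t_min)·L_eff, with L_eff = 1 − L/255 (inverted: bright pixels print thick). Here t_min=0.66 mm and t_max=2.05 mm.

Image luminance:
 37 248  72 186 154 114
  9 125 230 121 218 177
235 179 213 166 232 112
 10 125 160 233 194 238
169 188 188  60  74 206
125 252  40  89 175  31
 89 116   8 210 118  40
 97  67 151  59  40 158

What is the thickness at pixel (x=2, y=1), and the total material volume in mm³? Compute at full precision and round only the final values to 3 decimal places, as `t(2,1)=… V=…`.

t(2,1)=1.914 V=159.653

span = t_max - t_min = 2.05 - 0.66 = 1.390
L(2,1) = 230, L_eff = 1 - 230/255 = 0.098039 (inverted)
t(2,1) = 2.05 - 1.390·0.098039 = 1.914
Σt over all 8·6 pixels = 858311/12750 ≈ 67.3185098
V = pitch²·Σt = 1.54²·858311/12750 = 159.653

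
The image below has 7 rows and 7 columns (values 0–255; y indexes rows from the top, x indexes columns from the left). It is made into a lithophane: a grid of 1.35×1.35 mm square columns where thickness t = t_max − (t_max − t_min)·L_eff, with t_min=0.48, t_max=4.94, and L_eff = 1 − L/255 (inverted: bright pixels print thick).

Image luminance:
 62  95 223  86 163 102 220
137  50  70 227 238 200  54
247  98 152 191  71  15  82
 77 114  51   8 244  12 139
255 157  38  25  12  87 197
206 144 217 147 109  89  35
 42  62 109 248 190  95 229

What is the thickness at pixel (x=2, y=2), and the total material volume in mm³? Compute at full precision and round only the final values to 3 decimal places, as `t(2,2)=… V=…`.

span = t_max - t_min = 4.94 - 0.48 = 4.460
L(2,2) = 152, L_eff = 1 - 152/255 = 0.403922 (inverted)
t(2,2) = 4.94 - 4.460·0.403922 = 3.139
Σt over all 7·7 pixels = 1664863/12750 ≈ 130.5774902
V = pitch²·Σt = 1.35²·1664863/12750 = 237.977

t(2,2)=3.139 V=237.977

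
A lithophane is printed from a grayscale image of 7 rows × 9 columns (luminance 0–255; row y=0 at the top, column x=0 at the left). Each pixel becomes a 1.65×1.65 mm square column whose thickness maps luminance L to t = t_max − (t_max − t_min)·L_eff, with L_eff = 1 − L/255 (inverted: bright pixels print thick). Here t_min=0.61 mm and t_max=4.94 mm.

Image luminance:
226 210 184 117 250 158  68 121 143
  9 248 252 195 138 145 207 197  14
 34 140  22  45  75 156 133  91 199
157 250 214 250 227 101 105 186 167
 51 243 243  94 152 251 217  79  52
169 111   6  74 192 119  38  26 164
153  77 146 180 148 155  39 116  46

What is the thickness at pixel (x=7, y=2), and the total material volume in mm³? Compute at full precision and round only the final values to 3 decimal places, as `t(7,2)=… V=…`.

span = t_max - t_min = 4.94 - 0.61 = 4.330
L(7,2) = 91, L_eff = 1 - 91/255 = 0.643137 (inverted)
t(7,2) = 4.94 - 4.330·0.643137 = 2.155
Σt over all 7·9 pixels = 79659/425 ≈ 187.4329412
V = pitch²·Σt = 1.65²·79659/425 = 510.286

t(7,2)=2.155 V=510.286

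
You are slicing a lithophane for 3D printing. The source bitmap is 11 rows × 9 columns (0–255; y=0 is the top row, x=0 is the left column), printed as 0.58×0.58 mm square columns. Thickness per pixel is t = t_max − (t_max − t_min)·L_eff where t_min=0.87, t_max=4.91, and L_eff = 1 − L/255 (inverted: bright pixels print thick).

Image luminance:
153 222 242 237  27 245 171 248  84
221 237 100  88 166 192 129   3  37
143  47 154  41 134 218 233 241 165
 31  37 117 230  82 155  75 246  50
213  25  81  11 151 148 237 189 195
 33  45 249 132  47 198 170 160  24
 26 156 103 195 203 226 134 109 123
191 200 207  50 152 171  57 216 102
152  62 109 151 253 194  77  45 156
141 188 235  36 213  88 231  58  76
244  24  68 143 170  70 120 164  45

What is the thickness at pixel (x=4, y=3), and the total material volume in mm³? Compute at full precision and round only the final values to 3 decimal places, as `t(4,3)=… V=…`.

t(4,3)=2.169 V=101.686

span = t_max - t_min = 4.91 - 0.87 = 4.040
L(4,3) = 82, L_eff = 1 - 82/255 = 0.678431 (inverted)
t(4,3) = 4.91 - 4.040·0.678431 = 2.169
Σt over all 11·9 pixels = 7708087/25500 ≈ 302.2779216
V = pitch²·Σt = 0.58²·7708087/25500 = 101.686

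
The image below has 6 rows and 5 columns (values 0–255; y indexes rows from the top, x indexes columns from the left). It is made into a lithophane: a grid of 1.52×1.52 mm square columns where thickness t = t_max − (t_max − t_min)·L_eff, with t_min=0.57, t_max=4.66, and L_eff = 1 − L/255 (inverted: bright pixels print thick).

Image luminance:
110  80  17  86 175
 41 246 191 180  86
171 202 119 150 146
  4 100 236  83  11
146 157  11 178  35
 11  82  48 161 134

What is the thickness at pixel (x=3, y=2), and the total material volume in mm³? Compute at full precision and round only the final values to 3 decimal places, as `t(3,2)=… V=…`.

t(3,2)=2.976 V=165.390

span = t_max - t_min = 4.66 - 0.57 = 4.090
L(3,2) = 150, L_eff = 1 - 150/255 = 0.411765 (inverted)
t(3,2) = 4.66 - 4.090·0.411765 = 2.976
Σt over all 6·5 pixels = 1825423/25500 ≈ 71.5852157
V = pitch²·Σt = 1.52²·1825423/25500 = 165.390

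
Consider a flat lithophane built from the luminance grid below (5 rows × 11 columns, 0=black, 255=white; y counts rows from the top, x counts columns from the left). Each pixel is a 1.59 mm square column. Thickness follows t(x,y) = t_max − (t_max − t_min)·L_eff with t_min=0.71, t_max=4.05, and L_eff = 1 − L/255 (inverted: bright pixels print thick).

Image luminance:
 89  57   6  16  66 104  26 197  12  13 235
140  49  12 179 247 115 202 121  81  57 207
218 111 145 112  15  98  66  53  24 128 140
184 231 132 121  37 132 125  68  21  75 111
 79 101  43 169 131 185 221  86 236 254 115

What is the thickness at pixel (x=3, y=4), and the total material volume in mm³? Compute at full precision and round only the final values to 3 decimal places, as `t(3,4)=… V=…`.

t(3,4)=2.924 V=303.958

span = t_max - t_min = 4.05 - 0.71 = 3.340
L(3,4) = 169, L_eff = 1 - 169/255 = 0.337255 (inverted)
t(3,4) = 4.05 - 3.340·0.337255 = 2.924
Σt over all 5·11 pixels = 1021969/8500 ≈ 120.2316471
V = pitch²·Σt = 1.59²·1021969/8500 = 303.958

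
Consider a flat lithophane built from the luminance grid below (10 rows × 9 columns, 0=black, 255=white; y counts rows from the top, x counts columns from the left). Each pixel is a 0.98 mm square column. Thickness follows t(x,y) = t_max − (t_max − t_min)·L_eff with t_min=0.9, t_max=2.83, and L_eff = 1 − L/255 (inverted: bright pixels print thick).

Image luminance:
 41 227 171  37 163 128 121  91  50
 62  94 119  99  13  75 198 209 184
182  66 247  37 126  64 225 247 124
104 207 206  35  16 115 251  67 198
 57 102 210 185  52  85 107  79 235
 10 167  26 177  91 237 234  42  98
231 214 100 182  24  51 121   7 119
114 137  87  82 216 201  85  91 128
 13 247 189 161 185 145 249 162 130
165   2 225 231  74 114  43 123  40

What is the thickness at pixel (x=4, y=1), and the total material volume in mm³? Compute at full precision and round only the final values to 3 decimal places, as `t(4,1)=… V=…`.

span = t_max - t_min = 2.83 - 0.9 = 1.930
L(4,1) = 13, L_eff = 1 - 13/255 = 0.949020 (inverted)
t(4,1) = 2.83 - 1.930·0.949020 = 0.998
Σt over all 10·9 pixels = 1427111/8500 ≈ 167.8954118
V = pitch²·Σt = 0.98²·1427111/8500 = 161.247

t(4,1)=0.998 V=161.247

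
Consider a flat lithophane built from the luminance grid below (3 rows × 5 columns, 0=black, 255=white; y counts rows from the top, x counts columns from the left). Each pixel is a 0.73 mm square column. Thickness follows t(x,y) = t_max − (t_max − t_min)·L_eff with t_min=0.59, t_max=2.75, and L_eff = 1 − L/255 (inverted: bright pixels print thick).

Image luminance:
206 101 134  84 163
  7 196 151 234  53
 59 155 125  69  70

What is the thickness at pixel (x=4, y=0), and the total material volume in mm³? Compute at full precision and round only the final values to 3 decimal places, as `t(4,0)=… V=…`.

span = t_max - t_min = 2.75 - 0.59 = 2.160
L(4,0) = 163, L_eff = 1 - 163/255 = 0.360784 (inverted)
t(4,0) = 2.75 - 2.160·0.360784 = 1.971
Σt over all 3·5 pixels = 205329/8500 ≈ 24.1563529
V = pitch²·Σt = 0.73²·205329/8500 = 12.873

t(4,0)=1.971 V=12.873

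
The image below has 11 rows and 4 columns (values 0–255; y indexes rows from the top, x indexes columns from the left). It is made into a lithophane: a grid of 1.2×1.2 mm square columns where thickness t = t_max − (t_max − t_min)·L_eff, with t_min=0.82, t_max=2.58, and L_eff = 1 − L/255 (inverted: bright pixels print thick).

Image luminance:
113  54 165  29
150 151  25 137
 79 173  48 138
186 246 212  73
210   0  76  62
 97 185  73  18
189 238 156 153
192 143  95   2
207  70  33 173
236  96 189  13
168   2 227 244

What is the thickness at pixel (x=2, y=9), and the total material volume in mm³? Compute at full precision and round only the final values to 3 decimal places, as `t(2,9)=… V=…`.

span = t_max - t_min = 2.58 - 0.82 = 1.760
L(2,9) = 189, L_eff = 1 - 189/255 = 0.258824 (inverted)
t(2,9) = 2.58 - 1.760·0.258824 = 2.124
Σt over all 11·4 pixels = 157718/2125 ≈ 74.2202353
V = pitch²·Σt = 1.2²·157718/2125 = 106.877

t(2,9)=2.124 V=106.877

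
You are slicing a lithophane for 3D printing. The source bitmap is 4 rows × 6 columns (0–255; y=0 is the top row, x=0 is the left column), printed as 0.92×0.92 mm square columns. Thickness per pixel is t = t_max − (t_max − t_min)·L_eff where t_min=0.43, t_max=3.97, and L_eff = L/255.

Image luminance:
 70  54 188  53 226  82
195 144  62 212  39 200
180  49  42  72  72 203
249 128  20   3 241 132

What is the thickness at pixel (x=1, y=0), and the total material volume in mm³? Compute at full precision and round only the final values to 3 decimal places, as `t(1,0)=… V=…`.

span = t_max - t_min = 3.97 - 0.43 = 3.540
L(1,0) = 54, L_eff = 54/255 = 0.211765
t(1,0) = 3.97 - 3.540·0.211765 = 3.220
Σt over all 4·6 pixels = 116448/2125 ≈ 54.7990588
V = pitch²·Σt = 0.92²·116448/2125 = 46.382

t(1,0)=3.220 V=46.382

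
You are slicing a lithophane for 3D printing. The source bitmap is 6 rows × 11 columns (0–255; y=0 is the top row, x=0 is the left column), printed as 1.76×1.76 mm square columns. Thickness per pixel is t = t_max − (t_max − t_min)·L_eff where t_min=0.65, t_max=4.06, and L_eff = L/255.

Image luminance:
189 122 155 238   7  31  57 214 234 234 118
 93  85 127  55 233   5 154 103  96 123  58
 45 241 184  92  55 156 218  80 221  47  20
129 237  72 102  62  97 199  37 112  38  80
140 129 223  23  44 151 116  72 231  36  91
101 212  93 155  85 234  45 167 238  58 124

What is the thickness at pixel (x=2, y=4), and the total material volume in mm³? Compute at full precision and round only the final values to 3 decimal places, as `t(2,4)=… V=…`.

t(2,4)=1.078 V=497.698

span = t_max - t_min = 4.06 - 0.65 = 3.410
L(2,4) = 223, L_eff = 223/255 = 0.874510
t(2,4) = 4.06 - 3.410·0.874510 = 1.078
Σt over all 6·11 pixels = 4097137/25500 ≈ 160.6720392
V = pitch²·Σt = 1.76²·4097137/25500 = 497.698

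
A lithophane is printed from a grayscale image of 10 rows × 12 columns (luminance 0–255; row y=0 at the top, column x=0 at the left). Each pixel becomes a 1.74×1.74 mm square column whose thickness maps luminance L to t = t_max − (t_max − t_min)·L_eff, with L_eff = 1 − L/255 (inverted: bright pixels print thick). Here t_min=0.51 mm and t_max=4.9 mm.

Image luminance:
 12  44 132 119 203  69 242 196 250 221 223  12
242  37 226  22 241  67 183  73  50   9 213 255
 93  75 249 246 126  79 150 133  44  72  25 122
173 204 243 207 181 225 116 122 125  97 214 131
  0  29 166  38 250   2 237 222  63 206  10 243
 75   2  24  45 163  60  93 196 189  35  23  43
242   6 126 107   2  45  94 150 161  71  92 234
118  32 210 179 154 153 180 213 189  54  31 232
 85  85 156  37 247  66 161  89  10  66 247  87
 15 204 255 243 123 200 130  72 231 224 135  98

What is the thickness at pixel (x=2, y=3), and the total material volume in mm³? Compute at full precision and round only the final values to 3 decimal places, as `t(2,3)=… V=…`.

span = t_max - t_min = 4.9 - 0.51 = 4.390
L(2,3) = 243, L_eff = 1 - 243/255 = 0.047059 (inverted)
t(2,3) = 4.9 - 4.390·0.047059 = 4.693
Σt over all 10·12 pixels = 2096543/6375 ≈ 328.8694902
V = pitch²·Σt = 1.74²·2096543/6375 = 995.685

t(2,3)=4.693 V=995.685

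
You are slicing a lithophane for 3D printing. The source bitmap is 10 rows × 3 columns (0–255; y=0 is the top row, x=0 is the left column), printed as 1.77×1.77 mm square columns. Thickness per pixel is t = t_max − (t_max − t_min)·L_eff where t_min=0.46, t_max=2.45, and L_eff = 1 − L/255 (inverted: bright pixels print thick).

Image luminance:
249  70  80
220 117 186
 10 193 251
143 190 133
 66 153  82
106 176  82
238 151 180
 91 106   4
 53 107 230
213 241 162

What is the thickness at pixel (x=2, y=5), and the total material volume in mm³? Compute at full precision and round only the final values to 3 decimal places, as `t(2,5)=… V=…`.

span = t_max - t_min = 2.45 - 0.46 = 1.990
L(2,5) = 82, L_eff = 1 - 82/255 = 0.678431 (inverted)
t(2,5) = 2.45 - 1.990·0.678431 = 1.100
Σt over all 10·3 pixels = 1204217/25500 ≈ 47.2241961
V = pitch²·Σt = 1.77²·1204217/25500 = 147.949

t(2,5)=1.100 V=147.949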